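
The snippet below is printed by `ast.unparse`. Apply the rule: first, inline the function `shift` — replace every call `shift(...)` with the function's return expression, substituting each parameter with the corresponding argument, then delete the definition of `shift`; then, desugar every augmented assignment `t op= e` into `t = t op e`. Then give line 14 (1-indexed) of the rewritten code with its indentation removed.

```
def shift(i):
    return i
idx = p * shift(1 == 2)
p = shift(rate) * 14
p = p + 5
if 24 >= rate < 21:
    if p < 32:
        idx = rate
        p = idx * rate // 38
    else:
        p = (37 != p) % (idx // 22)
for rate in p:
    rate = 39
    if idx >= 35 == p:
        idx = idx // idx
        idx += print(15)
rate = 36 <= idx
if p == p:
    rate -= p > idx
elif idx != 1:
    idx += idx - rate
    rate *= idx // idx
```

Transformed code:
idx = p * (1 == 2)
p = rate * 14
p = p + 5
if 24 >= rate < 21:
    if p < 32:
        idx = rate
        p = idx * rate // 38
    else:
        p = (37 != p) % (idx // 22)
for rate in p:
    rate = 39
    if idx >= 35 == p:
        idx = idx // idx
        idx = idx + print(15)
rate = 36 <= idx
if p == p:
    rate = rate - (p > idx)
elif idx != 1:
    idx = idx + (idx - rate)
    rate = rate * (idx // idx)

idx = idx + print(15)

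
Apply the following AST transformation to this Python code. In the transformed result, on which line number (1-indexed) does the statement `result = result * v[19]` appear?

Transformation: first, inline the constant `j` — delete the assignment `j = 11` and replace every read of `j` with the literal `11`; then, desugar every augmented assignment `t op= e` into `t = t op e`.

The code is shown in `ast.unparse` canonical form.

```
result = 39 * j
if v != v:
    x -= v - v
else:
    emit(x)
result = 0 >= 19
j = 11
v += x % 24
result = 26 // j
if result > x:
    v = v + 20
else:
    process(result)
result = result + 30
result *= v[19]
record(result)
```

14

Transformed code:
result = 39 * 11
if v != v:
    x = x - (v - v)
else:
    emit(x)
result = 0 >= 19
v = v + x % 24
result = 26 // 11
if result > x:
    v = v + 20
else:
    process(result)
result = result + 30
result = result * v[19]
record(result)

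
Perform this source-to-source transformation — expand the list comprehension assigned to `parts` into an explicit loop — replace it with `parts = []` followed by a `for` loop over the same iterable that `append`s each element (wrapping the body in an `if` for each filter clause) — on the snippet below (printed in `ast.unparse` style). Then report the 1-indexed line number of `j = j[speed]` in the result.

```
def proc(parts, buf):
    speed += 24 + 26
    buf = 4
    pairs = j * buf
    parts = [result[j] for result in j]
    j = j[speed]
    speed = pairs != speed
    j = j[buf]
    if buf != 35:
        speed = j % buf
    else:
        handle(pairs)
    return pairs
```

8

Transformed code:
def proc(parts, buf):
    speed += 24 + 26
    buf = 4
    pairs = j * buf
    parts = []
    for result in j:
        parts.append(result[j])
    j = j[speed]
    speed = pairs != speed
    j = j[buf]
    if buf != 35:
        speed = j % buf
    else:
        handle(pairs)
    return pairs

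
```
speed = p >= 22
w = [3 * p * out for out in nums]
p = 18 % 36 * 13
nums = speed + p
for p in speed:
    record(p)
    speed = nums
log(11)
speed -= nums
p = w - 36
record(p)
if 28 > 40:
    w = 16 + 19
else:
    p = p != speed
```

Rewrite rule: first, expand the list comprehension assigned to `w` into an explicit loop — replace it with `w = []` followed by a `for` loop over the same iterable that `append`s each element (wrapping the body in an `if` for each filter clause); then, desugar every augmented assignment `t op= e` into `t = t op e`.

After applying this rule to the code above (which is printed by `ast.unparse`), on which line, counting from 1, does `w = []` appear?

2

Transformed code:
speed = p >= 22
w = []
for out in nums:
    w.append(3 * p * out)
p = 18 % 36 * 13
nums = speed + p
for p in speed:
    record(p)
    speed = nums
log(11)
speed = speed - nums
p = w - 36
record(p)
if 28 > 40:
    w = 16 + 19
else:
    p = p != speed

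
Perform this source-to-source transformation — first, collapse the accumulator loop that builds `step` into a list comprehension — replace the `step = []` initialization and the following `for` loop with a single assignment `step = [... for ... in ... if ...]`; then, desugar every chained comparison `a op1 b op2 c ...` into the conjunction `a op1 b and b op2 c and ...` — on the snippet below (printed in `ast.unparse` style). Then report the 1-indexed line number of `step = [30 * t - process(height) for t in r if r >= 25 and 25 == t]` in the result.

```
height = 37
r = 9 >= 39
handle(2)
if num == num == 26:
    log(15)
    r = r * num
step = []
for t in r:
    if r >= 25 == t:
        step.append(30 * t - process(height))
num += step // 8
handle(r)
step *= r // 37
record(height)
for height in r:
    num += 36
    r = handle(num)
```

7

Transformed code:
height = 37
r = 9 >= 39
handle(2)
if num == num and num == 26:
    log(15)
    r = r * num
step = [30 * t - process(height) for t in r if r >= 25 and 25 == t]
num += step // 8
handle(r)
step *= r // 37
record(height)
for height in r:
    num += 36
    r = handle(num)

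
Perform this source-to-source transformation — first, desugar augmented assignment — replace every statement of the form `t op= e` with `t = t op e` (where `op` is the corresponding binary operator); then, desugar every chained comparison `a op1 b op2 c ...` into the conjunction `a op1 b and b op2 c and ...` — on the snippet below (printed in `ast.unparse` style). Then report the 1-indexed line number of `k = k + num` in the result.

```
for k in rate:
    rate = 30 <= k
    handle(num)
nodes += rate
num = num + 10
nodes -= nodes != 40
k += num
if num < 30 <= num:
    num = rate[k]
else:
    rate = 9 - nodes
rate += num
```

Transformed code:
for k in rate:
    rate = 30 <= k
    handle(num)
nodes = nodes + rate
num = num + 10
nodes = nodes - (nodes != 40)
k = k + num
if num < 30 and 30 <= num:
    num = rate[k]
else:
    rate = 9 - nodes
rate = rate + num

7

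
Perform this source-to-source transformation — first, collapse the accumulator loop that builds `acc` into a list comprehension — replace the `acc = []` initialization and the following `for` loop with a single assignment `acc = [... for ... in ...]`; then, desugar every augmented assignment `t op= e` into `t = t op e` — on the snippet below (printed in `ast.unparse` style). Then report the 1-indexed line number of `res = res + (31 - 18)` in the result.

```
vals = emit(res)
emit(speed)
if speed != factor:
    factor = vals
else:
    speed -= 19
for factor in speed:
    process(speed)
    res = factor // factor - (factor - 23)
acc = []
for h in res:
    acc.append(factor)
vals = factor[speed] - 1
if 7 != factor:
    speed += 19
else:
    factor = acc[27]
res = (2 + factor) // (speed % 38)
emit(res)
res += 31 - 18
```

18

Transformed code:
vals = emit(res)
emit(speed)
if speed != factor:
    factor = vals
else:
    speed = speed - 19
for factor in speed:
    process(speed)
    res = factor // factor - (factor - 23)
acc = [factor for h in res]
vals = factor[speed] - 1
if 7 != factor:
    speed = speed + 19
else:
    factor = acc[27]
res = (2 + factor) // (speed % 38)
emit(res)
res = res + (31 - 18)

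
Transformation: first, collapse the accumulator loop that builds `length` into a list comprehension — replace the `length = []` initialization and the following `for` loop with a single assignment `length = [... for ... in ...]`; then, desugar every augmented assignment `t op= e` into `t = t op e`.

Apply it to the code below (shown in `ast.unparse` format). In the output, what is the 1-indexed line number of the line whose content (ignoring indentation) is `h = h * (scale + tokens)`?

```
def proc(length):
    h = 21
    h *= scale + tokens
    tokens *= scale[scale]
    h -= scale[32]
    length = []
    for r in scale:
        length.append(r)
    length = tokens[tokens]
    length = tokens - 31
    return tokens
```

3

Transformed code:
def proc(length):
    h = 21
    h = h * (scale + tokens)
    tokens = tokens * scale[scale]
    h = h - scale[32]
    length = [r for r in scale]
    length = tokens[tokens]
    length = tokens - 31
    return tokens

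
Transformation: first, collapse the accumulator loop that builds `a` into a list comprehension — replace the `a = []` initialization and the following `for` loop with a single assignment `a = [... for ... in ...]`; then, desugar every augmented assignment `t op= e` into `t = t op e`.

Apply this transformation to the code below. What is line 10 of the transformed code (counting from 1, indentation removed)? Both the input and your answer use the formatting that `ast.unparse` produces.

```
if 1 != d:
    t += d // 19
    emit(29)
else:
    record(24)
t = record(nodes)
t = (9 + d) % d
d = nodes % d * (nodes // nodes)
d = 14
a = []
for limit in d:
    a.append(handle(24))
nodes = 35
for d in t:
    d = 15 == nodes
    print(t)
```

Transformed code:
if 1 != d:
    t = t + d // 19
    emit(29)
else:
    record(24)
t = record(nodes)
t = (9 + d) % d
d = nodes % d * (nodes // nodes)
d = 14
a = [handle(24) for limit in d]
nodes = 35
for d in t:
    d = 15 == nodes
    print(t)

a = [handle(24) for limit in d]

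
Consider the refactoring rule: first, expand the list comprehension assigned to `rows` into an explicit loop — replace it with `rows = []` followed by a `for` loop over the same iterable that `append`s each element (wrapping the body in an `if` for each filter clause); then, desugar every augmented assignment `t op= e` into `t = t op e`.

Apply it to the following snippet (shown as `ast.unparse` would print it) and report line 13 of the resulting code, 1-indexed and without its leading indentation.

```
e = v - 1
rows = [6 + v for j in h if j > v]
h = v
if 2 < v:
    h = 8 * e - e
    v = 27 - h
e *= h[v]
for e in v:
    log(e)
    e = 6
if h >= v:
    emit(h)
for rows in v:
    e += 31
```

Transformed code:
e = v - 1
rows = []
for j in h:
    if j > v:
        rows.append(6 + v)
h = v
if 2 < v:
    h = 8 * e - e
    v = 27 - h
e = e * h[v]
for e in v:
    log(e)
    e = 6
if h >= v:
    emit(h)
for rows in v:
    e = e + 31

e = 6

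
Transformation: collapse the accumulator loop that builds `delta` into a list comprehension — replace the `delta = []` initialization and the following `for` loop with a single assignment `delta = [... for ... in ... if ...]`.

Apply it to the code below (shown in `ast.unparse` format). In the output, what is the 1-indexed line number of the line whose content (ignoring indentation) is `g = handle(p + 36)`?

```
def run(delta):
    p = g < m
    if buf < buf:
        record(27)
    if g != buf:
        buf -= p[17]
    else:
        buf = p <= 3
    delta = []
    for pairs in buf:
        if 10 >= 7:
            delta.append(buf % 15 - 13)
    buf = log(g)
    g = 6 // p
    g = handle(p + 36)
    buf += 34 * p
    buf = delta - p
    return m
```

12

Transformed code:
def run(delta):
    p = g < m
    if buf < buf:
        record(27)
    if g != buf:
        buf -= p[17]
    else:
        buf = p <= 3
    delta = [buf % 15 - 13 for pairs in buf if 10 >= 7]
    buf = log(g)
    g = 6 // p
    g = handle(p + 36)
    buf += 34 * p
    buf = delta - p
    return m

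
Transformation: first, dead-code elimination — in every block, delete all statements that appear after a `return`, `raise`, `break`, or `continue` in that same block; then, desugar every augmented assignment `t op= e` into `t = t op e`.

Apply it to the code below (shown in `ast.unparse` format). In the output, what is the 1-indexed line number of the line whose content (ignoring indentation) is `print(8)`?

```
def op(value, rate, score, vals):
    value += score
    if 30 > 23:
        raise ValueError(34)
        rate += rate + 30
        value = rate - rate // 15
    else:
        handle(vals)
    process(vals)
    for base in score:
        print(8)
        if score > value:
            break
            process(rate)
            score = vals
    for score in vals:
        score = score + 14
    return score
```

Transformed code:
def op(value, rate, score, vals):
    value = value + score
    if 30 > 23:
        raise ValueError(34)
    else:
        handle(vals)
    process(vals)
    for base in score:
        print(8)
        if score > value:
            break
    for score in vals:
        score = score + 14
    return score

9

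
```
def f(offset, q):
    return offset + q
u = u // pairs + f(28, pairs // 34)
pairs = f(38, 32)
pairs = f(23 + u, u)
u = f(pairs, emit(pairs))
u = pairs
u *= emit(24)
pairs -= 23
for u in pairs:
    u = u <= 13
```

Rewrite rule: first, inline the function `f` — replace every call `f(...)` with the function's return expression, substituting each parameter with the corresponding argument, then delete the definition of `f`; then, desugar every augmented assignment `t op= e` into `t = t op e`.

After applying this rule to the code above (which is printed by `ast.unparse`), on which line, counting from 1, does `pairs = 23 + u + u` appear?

3

Transformed code:
u = u // pairs + (28 + pairs // 34)
pairs = 38 + 32
pairs = 23 + u + u
u = pairs + emit(pairs)
u = pairs
u = u * emit(24)
pairs = pairs - 23
for u in pairs:
    u = u <= 13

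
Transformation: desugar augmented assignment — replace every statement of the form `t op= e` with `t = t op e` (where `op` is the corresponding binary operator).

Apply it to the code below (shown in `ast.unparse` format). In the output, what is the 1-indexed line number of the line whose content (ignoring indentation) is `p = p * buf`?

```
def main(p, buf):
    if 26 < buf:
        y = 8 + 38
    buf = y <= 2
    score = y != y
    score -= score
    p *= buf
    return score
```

7

Transformed code:
def main(p, buf):
    if 26 < buf:
        y = 8 + 38
    buf = y <= 2
    score = y != y
    score = score - score
    p = p * buf
    return score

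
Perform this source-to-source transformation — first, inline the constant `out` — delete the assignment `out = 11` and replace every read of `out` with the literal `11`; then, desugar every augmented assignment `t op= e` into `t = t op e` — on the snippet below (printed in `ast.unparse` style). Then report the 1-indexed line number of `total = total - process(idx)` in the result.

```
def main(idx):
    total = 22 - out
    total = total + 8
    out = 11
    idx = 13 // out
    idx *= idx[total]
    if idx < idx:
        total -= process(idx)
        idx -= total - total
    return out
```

7

Transformed code:
def main(idx):
    total = 22 - 11
    total = total + 8
    idx = 13 // 11
    idx = idx * idx[total]
    if idx < idx:
        total = total - process(idx)
        idx = idx - (total - total)
    return 11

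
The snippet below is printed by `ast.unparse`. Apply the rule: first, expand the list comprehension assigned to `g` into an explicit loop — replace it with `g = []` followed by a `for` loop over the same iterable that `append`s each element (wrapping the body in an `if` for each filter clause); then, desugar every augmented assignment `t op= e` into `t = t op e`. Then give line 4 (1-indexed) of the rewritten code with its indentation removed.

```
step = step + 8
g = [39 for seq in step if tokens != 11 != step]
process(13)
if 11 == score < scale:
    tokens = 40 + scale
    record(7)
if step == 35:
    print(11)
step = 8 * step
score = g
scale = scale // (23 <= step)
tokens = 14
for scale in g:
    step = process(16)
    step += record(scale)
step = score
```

if tokens != 11 != step:

Transformed code:
step = step + 8
g = []
for seq in step:
    if tokens != 11 != step:
        g.append(39)
process(13)
if 11 == score < scale:
    tokens = 40 + scale
    record(7)
if step == 35:
    print(11)
step = 8 * step
score = g
scale = scale // (23 <= step)
tokens = 14
for scale in g:
    step = process(16)
    step = step + record(scale)
step = score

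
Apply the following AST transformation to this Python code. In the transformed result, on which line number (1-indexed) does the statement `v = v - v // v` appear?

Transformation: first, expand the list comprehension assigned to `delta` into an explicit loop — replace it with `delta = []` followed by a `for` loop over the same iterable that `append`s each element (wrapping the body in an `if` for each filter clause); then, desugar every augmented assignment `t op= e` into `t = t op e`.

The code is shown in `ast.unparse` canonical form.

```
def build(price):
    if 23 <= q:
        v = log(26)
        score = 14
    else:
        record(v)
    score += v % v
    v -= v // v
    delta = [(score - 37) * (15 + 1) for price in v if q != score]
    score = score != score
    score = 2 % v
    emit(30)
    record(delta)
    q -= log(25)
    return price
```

8

Transformed code:
def build(price):
    if 23 <= q:
        v = log(26)
        score = 14
    else:
        record(v)
    score = score + v % v
    v = v - v // v
    delta = []
    for price in v:
        if q != score:
            delta.append((score - 37) * (15 + 1))
    score = score != score
    score = 2 % v
    emit(30)
    record(delta)
    q = q - log(25)
    return price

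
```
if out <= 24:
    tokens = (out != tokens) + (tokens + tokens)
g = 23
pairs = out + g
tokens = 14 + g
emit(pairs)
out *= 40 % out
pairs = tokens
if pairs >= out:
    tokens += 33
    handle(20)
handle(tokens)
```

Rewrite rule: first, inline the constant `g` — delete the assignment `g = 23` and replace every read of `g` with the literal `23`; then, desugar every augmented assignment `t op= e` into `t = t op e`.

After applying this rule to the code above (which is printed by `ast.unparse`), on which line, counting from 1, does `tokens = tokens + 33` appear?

9

Transformed code:
if out <= 24:
    tokens = (out != tokens) + (tokens + tokens)
pairs = out + 23
tokens = 14 + 23
emit(pairs)
out = out * (40 % out)
pairs = tokens
if pairs >= out:
    tokens = tokens + 33
    handle(20)
handle(tokens)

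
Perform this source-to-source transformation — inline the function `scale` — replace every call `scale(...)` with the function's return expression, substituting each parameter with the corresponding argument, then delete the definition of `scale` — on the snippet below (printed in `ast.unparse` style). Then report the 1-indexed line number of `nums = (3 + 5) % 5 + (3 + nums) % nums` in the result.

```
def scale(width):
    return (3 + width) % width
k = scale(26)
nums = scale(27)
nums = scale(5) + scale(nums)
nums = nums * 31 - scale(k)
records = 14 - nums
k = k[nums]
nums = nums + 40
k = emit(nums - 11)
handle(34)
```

Transformed code:
k = (3 + 26) % 26
nums = (3 + 27) % 27
nums = (3 + 5) % 5 + (3 + nums) % nums
nums = nums * 31 - (3 + k) % k
records = 14 - nums
k = k[nums]
nums = nums + 40
k = emit(nums - 11)
handle(34)

3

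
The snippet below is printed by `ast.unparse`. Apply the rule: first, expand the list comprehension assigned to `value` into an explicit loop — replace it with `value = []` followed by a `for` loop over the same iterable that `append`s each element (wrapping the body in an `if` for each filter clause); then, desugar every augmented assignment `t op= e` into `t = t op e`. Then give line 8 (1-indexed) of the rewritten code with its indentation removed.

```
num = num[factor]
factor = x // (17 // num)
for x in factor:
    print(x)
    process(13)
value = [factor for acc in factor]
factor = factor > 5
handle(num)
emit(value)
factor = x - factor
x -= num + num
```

value.append(factor)

Transformed code:
num = num[factor]
factor = x // (17 // num)
for x in factor:
    print(x)
    process(13)
value = []
for acc in factor:
    value.append(factor)
factor = factor > 5
handle(num)
emit(value)
factor = x - factor
x = x - (num + num)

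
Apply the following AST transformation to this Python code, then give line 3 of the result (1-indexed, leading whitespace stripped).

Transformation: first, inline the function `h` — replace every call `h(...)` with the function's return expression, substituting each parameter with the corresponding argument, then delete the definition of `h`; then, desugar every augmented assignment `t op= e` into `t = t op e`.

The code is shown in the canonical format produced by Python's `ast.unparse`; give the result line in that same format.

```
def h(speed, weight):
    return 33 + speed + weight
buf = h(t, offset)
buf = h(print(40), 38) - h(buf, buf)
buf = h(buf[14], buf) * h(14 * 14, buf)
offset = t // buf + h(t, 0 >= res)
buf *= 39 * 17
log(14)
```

buf = (33 + buf[14] + buf) * (33 + 14 * 14 + buf)

Transformed code:
buf = 33 + t + offset
buf = 33 + print(40) + 38 - (33 + buf + buf)
buf = (33 + buf[14] + buf) * (33 + 14 * 14 + buf)
offset = t // buf + (33 + t + (0 >= res))
buf = buf * (39 * 17)
log(14)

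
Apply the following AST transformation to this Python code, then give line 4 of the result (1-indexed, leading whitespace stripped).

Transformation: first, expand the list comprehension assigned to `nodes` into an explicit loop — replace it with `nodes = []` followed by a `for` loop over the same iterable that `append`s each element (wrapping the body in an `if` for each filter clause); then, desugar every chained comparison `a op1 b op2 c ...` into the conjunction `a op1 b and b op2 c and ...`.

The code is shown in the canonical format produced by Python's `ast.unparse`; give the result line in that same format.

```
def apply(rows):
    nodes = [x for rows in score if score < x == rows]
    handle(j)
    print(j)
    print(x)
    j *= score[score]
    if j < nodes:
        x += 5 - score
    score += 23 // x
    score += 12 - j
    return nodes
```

Transformed code:
def apply(rows):
    nodes = []
    for rows in score:
        if score < x and x == rows:
            nodes.append(x)
    handle(j)
    print(j)
    print(x)
    j *= score[score]
    if j < nodes:
        x += 5 - score
    score += 23 // x
    score += 12 - j
    return nodes

if score < x and x == rows:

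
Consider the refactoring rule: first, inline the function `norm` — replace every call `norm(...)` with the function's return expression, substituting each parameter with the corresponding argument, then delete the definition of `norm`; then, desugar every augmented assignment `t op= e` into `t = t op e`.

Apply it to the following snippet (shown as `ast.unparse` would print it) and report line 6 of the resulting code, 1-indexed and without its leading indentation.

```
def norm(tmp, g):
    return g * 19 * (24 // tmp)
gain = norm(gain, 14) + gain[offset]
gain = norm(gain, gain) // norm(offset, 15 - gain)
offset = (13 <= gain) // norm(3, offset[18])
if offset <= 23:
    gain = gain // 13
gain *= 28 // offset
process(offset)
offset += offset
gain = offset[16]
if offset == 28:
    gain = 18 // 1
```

Transformed code:
gain = 14 * 19 * (24 // gain) + gain[offset]
gain = gain * 19 * (24 // gain) // ((15 - gain) * 19 * (24 // offset))
offset = (13 <= gain) // (offset[18] * 19 * (24 // 3))
if offset <= 23:
    gain = gain // 13
gain = gain * (28 // offset)
process(offset)
offset = offset + offset
gain = offset[16]
if offset == 28:
    gain = 18 // 1

gain = gain * (28 // offset)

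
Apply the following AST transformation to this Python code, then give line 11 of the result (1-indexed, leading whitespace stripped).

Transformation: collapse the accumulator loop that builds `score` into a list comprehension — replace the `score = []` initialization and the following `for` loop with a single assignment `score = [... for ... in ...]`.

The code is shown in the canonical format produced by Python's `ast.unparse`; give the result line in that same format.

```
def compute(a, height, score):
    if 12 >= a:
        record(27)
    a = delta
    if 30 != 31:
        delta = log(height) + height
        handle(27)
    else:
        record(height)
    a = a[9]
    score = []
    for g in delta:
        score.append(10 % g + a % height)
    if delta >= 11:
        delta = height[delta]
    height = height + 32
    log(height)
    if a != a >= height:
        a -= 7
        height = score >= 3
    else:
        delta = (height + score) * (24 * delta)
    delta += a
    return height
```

Transformed code:
def compute(a, height, score):
    if 12 >= a:
        record(27)
    a = delta
    if 30 != 31:
        delta = log(height) + height
        handle(27)
    else:
        record(height)
    a = a[9]
    score = [10 % g + a % height for g in delta]
    if delta >= 11:
        delta = height[delta]
    height = height + 32
    log(height)
    if a != a >= height:
        a -= 7
        height = score >= 3
    else:
        delta = (height + score) * (24 * delta)
    delta += a
    return height

score = [10 % g + a % height for g in delta]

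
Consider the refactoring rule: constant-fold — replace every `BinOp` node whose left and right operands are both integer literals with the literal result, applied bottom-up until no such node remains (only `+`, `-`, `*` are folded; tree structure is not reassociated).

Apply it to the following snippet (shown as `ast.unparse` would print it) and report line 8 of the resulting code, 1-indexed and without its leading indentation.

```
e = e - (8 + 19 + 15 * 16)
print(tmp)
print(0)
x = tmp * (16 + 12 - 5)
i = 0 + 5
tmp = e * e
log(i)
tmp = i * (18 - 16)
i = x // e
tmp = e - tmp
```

Transformed code:
e = e - 267
print(tmp)
print(0)
x = tmp * 23
i = 5
tmp = e * e
log(i)
tmp = i * 2
i = x // e
tmp = e - tmp

tmp = i * 2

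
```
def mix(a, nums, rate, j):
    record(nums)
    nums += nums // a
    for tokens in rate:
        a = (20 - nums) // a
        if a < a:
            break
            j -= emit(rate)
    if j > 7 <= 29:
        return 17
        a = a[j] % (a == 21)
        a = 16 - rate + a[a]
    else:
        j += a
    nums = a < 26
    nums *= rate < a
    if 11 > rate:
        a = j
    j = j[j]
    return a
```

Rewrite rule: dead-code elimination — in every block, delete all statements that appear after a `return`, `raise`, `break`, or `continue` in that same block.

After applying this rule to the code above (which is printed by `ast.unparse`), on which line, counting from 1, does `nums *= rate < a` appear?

Transformed code:
def mix(a, nums, rate, j):
    record(nums)
    nums += nums // a
    for tokens in rate:
        a = (20 - nums) // a
        if a < a:
            break
    if j > 7 <= 29:
        return 17
    else:
        j += a
    nums = a < 26
    nums *= rate < a
    if 11 > rate:
        a = j
    j = j[j]
    return a

13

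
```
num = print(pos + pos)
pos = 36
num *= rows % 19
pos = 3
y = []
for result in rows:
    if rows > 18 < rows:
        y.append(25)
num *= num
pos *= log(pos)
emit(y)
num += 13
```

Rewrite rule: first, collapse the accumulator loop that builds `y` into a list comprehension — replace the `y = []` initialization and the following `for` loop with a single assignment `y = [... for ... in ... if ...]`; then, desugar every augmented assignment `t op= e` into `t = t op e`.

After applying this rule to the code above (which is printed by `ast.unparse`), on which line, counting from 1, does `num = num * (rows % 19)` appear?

Transformed code:
num = print(pos + pos)
pos = 36
num = num * (rows % 19)
pos = 3
y = [25 for result in rows if rows > 18 < rows]
num = num * num
pos = pos * log(pos)
emit(y)
num = num + 13

3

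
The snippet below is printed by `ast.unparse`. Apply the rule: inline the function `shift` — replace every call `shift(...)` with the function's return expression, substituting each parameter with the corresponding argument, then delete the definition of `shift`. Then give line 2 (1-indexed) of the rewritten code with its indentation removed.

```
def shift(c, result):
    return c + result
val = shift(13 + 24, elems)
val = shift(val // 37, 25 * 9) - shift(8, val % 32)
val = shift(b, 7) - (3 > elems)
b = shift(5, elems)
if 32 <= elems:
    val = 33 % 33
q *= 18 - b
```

val = val // 37 + 25 * 9 - (8 + val % 32)

Transformed code:
val = 13 + 24 + elems
val = val // 37 + 25 * 9 - (8 + val % 32)
val = b + 7 - (3 > elems)
b = 5 + elems
if 32 <= elems:
    val = 33 % 33
q *= 18 - b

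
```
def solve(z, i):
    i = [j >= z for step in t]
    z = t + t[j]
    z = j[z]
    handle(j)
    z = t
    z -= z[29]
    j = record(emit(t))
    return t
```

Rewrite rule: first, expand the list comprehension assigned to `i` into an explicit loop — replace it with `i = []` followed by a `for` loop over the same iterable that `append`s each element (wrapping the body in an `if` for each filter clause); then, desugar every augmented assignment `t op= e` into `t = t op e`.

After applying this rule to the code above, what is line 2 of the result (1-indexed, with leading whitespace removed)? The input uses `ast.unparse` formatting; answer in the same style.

Transformed code:
def solve(z, i):
    i = []
    for step in t:
        i.append(j >= z)
    z = t + t[j]
    z = j[z]
    handle(j)
    z = t
    z = z - z[29]
    j = record(emit(t))
    return t

i = []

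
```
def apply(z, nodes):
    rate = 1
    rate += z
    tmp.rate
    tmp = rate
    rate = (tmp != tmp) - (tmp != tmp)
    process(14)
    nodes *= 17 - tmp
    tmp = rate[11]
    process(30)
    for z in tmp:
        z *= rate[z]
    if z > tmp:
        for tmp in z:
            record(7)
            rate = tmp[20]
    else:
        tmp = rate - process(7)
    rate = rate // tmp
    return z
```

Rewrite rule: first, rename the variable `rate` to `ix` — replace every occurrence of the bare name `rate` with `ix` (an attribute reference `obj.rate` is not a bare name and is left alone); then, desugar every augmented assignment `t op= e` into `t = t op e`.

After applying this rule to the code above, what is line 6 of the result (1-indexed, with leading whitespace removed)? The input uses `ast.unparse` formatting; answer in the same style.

Transformed code:
def apply(z, nodes):
    ix = 1
    ix = ix + z
    tmp.rate
    tmp = ix
    ix = (tmp != tmp) - (tmp != tmp)
    process(14)
    nodes = nodes * (17 - tmp)
    tmp = ix[11]
    process(30)
    for z in tmp:
        z = z * ix[z]
    if z > tmp:
        for tmp in z:
            record(7)
            ix = tmp[20]
    else:
        tmp = ix - process(7)
    ix = ix // tmp
    return z

ix = (tmp != tmp) - (tmp != tmp)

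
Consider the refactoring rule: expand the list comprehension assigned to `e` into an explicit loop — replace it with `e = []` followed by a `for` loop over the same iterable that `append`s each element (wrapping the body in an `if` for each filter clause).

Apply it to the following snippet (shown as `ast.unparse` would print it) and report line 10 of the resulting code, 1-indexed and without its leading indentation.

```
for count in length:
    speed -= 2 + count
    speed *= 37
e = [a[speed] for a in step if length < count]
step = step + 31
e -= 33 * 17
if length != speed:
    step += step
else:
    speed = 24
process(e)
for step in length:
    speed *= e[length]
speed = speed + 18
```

if length != speed:

Transformed code:
for count in length:
    speed -= 2 + count
    speed *= 37
e = []
for a in step:
    if length < count:
        e.append(a[speed])
step = step + 31
e -= 33 * 17
if length != speed:
    step += step
else:
    speed = 24
process(e)
for step in length:
    speed *= e[length]
speed = speed + 18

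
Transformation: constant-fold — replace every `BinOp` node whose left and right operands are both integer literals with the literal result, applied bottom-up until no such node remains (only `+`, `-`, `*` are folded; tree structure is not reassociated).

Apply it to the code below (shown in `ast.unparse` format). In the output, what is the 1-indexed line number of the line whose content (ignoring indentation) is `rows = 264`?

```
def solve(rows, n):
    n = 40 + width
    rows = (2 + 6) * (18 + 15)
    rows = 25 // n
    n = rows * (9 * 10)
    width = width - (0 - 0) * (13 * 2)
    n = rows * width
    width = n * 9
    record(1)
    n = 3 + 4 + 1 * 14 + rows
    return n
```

Transformed code:
def solve(rows, n):
    n = 40 + width
    rows = 264
    rows = 25 // n
    n = rows * 90
    width = width - 0
    n = rows * width
    width = n * 9
    record(1)
    n = 21 + rows
    return n

3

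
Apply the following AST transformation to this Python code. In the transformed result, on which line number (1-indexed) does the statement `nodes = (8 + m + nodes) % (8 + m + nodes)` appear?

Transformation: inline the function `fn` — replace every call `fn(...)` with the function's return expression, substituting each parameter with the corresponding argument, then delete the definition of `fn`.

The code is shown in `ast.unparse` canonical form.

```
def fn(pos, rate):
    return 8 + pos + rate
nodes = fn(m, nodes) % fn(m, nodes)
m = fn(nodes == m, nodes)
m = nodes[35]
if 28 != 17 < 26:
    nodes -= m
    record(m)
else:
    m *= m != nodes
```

1

Transformed code:
nodes = (8 + m + nodes) % (8 + m + nodes)
m = 8 + (nodes == m) + nodes
m = nodes[35]
if 28 != 17 < 26:
    nodes -= m
    record(m)
else:
    m *= m != nodes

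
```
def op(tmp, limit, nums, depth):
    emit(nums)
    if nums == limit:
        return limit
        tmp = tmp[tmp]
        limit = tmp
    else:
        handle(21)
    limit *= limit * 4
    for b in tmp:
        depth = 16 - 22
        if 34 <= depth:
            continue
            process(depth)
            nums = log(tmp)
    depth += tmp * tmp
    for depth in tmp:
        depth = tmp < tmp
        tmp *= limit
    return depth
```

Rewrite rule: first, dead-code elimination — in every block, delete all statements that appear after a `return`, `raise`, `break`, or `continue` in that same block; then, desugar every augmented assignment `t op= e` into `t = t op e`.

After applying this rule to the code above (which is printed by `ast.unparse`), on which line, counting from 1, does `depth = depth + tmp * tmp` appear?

12

Transformed code:
def op(tmp, limit, nums, depth):
    emit(nums)
    if nums == limit:
        return limit
    else:
        handle(21)
    limit = limit * (limit * 4)
    for b in tmp:
        depth = 16 - 22
        if 34 <= depth:
            continue
    depth = depth + tmp * tmp
    for depth in tmp:
        depth = tmp < tmp
        tmp = tmp * limit
    return depth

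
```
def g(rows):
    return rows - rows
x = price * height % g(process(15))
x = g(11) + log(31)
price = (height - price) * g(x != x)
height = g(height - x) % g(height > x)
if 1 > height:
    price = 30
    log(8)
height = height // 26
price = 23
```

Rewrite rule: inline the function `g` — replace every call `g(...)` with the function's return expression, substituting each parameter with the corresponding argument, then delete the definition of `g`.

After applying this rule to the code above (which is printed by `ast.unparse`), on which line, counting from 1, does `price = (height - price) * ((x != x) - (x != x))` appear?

3

Transformed code:
x = price * height % (process(15) - process(15))
x = 11 - 11 + log(31)
price = (height - price) * ((x != x) - (x != x))
height = (height - x - (height - x)) % ((height > x) - (height > x))
if 1 > height:
    price = 30
    log(8)
height = height // 26
price = 23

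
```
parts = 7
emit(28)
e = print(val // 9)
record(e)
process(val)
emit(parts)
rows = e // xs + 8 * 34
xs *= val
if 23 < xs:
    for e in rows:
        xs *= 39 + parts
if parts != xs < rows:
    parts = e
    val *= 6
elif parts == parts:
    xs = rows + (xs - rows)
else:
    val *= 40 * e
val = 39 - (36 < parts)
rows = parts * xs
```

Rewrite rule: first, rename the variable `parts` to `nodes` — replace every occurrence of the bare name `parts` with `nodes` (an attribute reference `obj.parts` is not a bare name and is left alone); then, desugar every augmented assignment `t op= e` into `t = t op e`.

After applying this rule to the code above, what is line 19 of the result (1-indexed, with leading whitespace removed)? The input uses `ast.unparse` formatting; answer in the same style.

val = 39 - (36 < nodes)

Transformed code:
nodes = 7
emit(28)
e = print(val // 9)
record(e)
process(val)
emit(nodes)
rows = e // xs + 8 * 34
xs = xs * val
if 23 < xs:
    for e in rows:
        xs = xs * (39 + nodes)
if nodes != xs < rows:
    nodes = e
    val = val * 6
elif nodes == nodes:
    xs = rows + (xs - rows)
else:
    val = val * (40 * e)
val = 39 - (36 < nodes)
rows = nodes * xs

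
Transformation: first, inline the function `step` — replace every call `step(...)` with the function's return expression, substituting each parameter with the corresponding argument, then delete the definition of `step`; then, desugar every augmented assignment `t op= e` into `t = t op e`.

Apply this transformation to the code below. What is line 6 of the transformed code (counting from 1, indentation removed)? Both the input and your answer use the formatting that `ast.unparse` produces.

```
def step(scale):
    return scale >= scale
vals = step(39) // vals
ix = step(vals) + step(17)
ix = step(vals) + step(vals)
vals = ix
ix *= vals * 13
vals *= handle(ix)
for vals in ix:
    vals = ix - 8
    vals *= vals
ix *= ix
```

vals = vals * handle(ix)

Transformed code:
vals = (39 >= 39) // vals
ix = (vals >= vals) + (17 >= 17)
ix = (vals >= vals) + (vals >= vals)
vals = ix
ix = ix * (vals * 13)
vals = vals * handle(ix)
for vals in ix:
    vals = ix - 8
    vals = vals * vals
ix = ix * ix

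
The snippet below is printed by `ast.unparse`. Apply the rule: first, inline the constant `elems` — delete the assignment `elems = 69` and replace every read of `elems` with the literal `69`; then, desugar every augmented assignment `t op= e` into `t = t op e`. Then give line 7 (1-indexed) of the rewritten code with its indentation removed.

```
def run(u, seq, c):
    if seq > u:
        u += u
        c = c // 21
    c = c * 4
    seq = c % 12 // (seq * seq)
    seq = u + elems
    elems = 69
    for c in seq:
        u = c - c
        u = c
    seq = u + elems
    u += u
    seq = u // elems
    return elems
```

Transformed code:
def run(u, seq, c):
    if seq > u:
        u = u + u
        c = c // 21
    c = c * 4
    seq = c % 12 // (seq * seq)
    seq = u + 69
    for c in seq:
        u = c - c
        u = c
    seq = u + 69
    u = u + u
    seq = u // 69
    return 69

seq = u + 69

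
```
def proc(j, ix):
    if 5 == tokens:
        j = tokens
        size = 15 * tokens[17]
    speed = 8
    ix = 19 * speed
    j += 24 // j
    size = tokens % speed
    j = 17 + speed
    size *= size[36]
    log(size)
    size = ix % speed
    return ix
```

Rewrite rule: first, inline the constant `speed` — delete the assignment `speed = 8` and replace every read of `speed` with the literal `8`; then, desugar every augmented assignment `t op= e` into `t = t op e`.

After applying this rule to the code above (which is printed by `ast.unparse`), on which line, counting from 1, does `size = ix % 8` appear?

11

Transformed code:
def proc(j, ix):
    if 5 == tokens:
        j = tokens
        size = 15 * tokens[17]
    ix = 19 * 8
    j = j + 24 // j
    size = tokens % 8
    j = 17 + 8
    size = size * size[36]
    log(size)
    size = ix % 8
    return ix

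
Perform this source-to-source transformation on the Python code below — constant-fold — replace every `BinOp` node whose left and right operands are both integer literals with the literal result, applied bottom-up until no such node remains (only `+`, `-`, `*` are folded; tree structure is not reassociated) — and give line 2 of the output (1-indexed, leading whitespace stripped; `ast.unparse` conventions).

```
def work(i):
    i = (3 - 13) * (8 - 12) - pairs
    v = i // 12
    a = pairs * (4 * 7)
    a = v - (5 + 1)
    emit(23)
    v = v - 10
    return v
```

i = 40 - pairs

Transformed code:
def work(i):
    i = 40 - pairs
    v = i // 12
    a = pairs * 28
    a = v - 6
    emit(23)
    v = v - 10
    return v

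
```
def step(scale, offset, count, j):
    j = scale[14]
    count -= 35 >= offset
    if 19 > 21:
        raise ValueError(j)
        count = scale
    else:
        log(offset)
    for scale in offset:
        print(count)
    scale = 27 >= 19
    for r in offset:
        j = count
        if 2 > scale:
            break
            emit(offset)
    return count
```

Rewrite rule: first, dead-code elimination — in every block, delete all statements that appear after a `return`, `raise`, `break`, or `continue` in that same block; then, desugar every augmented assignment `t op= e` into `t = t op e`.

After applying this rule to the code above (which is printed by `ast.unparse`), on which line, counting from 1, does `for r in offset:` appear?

Transformed code:
def step(scale, offset, count, j):
    j = scale[14]
    count = count - (35 >= offset)
    if 19 > 21:
        raise ValueError(j)
    else:
        log(offset)
    for scale in offset:
        print(count)
    scale = 27 >= 19
    for r in offset:
        j = count
        if 2 > scale:
            break
    return count

11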